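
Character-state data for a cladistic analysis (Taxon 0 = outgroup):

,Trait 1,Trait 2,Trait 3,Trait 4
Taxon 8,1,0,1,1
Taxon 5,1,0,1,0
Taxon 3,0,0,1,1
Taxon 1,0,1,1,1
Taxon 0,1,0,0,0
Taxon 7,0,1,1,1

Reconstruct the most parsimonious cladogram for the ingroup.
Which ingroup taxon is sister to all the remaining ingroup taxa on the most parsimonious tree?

Taxon 5

Character polarity is set by the outgroup: the derived state is whichever differs from the outgroup's state, so for Trait 1 the derived state is '0', and for the remaining characters it is '1'.
Trait 1: derived state '0' in Taxon 1, Taxon 3, and Taxon 7 only — synapomorphy for {Taxon 1, Taxon 3, Taxon 7}.
Trait 2 (derived state '1') is shared by Taxon 1 and Taxon 7 — a synapomorphy uniting that clade.
All ingroup taxa share the derived state '1' for Trait 3; it defines the ingroup but does not resolve relationships within it.
Trait 4: derived state '1' in Taxon 1, Taxon 3, Taxon 7, and Taxon 8 only — synapomorphy for {Taxon 1, Taxon 3, Taxon 7, Taxon 8}.
Most parsimonious ingroup topology: ((((Taxon 1,Taxon 7),Taxon 3),Taxon 8),Taxon 5).
Taxon 5 is sister to the clade containing all other ingroup taxa, so it is the earliest-diverging (most basal) ingroup lineage.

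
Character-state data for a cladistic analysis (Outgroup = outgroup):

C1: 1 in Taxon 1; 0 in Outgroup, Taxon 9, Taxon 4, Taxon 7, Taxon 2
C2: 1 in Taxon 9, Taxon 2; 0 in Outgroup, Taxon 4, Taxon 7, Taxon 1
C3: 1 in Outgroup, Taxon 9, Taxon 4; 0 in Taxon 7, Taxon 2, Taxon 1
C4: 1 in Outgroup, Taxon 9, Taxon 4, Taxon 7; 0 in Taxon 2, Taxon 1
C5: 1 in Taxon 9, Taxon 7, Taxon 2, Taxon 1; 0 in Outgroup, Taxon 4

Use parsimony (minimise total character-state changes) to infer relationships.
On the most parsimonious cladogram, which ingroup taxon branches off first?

Taxon 4

Character polarity is set by the outgroup: the derived state is whichever differs from the outgroup's state, so for C3, C4 the derived state is '0', and for the remaining characters it is '1'.
C1 (derived state '1') is unique to Taxon 1 (autapomorphy; uninformative for grouping).
C2 (state '1') occurs in Taxon 2 and Taxon 9 but conflicts with the nesting implied by the other characters — most parsimoniously interpreted as homoplasy.
Only Taxon 1, Taxon 2, and Taxon 7 show the derived state '0' for C3, supporting them as a clade.
C4: derived state '0' in Taxon 1 and Taxon 2 only — synapomorphy for {Taxon 1, Taxon 2}.
C5 (derived state '1') is shared by Taxon 1, Taxon 2, Taxon 7, and Taxon 9 — a synapomorphy uniting that clade.
Most parsimonious ingroup topology: ((Taxon 9,(Taxon 7,(Taxon 2,Taxon 1))),Taxon 4).
Taxon 4 is sister to the clade containing all other ingroup taxa, so it is the earliest-diverging (most basal) ingroup lineage.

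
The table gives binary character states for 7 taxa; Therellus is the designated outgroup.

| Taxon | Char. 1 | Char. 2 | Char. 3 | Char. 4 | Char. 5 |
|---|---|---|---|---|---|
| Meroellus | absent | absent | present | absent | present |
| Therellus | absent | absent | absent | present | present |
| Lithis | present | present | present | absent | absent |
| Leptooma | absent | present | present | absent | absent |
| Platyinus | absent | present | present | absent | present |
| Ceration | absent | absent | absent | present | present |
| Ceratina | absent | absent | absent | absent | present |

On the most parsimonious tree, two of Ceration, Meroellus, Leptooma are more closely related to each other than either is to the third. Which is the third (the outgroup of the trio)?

Ceration

Character polarity is set by the outgroup: the derived state is whichever differs from the outgroup's state, so for Char. 4, Char. 5 the derived state is 'absent', and for the remaining characters it is 'present'.
Char. 1: derived state 'present' in Lithis only — an autapomorphy, so it tells us nothing about relationships among taxa.
Char. 2 (derived state 'present') is shared by Leptooma, Lithis, and Platyinus — a synapomorphy uniting that clade.
Char. 3 (derived state 'present') is shared by Leptooma, Lithis, Meroellus, and Platyinus — a synapomorphy uniting that clade.
Char. 4: derived state 'absent' in Ceratina, Leptooma, Lithis, Meroellus, and Platyinus only — synapomorphy for {Ceratina, Leptooma, Lithis, Meroellus, Platyinus}.
Char. 5: derived state 'absent' in Leptooma and Lithis only — synapomorphy for {Leptooma, Lithis}.
Most parsimonious ingroup topology: ((((Platyinus,(Lithis,Leptooma)),Meroellus),Ceratina),Ceration).
Leptooma and Meroellus share a more recent common ancestor with each other than either does with Ceration, so Ceration is the least closely related of the three.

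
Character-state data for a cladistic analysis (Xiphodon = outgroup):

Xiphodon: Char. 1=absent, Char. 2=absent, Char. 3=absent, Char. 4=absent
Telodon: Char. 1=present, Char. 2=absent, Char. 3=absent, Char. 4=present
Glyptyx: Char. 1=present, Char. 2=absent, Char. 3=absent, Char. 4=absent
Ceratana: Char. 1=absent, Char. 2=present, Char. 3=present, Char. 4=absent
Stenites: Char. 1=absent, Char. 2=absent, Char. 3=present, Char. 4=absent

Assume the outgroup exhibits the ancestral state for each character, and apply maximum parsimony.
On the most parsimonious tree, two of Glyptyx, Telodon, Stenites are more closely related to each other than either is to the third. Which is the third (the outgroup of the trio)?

The outgroup has state 'absent' for every character, so 'present' is the derived state throughout.
Char. 1: derived state 'present' in Glyptyx and Telodon only — synapomorphy for {Glyptyx, Telodon}.
Char. 2 (derived state 'present') is unique to Ceratana (autapomorphy; uninformative for grouping).
Char. 3: derived state 'present' in Ceratana and Stenites only — synapomorphy for {Ceratana, Stenites}.
Char. 4: derived state 'present' in Telodon only — an autapomorphy, so it tells us nothing about relationships among taxa.
Most parsimonious ingroup topology: ((Telodon,Glyptyx),(Ceratana,Stenites)).
Telodon and Glyptyx share a more recent common ancestor with each other than either does with Stenites, so Stenites is the least closely related of the three.

Stenites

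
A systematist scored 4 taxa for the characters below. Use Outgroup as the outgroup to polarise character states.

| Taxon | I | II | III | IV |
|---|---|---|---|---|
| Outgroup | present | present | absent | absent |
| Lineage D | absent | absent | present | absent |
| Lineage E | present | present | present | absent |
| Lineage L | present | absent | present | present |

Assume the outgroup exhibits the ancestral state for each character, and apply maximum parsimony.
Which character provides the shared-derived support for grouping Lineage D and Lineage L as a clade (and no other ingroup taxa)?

II

Character polarity is set by the outgroup: the derived state is whichever differs from the outgroup's state, so for I, II the derived state is 'absent', and for the remaining characters it is 'present'.
I (derived state 'absent') is unique to Lineage D (autapomorphy; uninformative for grouping).
Only Lineage D and Lineage L show the derived state 'absent' for II, supporting them as a clade.
III (derived state 'present') is shared by all ingroup taxa — unites the whole ingroup.
IV (derived state 'present') is unique to Lineage L (autapomorphy; uninformative for grouping).
Most parsimonious ingroup topology: ((Lineage D,Lineage L),Lineage E).
The clade {Lineage D, Lineage L} is supported by II: its derived state 'absent' occurs in exactly those taxa and in no other taxon (including the outgroup).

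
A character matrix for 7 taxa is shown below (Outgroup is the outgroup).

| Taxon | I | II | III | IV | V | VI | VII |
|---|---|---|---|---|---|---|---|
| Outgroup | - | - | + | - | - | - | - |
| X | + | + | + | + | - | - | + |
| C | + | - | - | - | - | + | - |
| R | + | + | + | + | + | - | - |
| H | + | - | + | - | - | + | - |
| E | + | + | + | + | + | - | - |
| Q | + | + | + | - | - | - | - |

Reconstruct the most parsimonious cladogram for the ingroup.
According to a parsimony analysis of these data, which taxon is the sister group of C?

H

Character polarity is set by the outgroup: the derived state is whichever differs from the outgroup's state, so for III the derived state is '-', and for the remaining characters it is '+'.
I (derived state '+') is shared by all ingroup taxa — unites the whole ingroup.
Only E, Q, R, and X show the derived state '+' for II, supporting them as a clade.
III: derived state '-' in C only — an autapomorphy, so it tells us nothing about relationships among taxa.
IV: derived state '+' in E, R, and X only — synapomorphy for {E, R, X}.
Only E and R show the derived state '+' for V, supporting them as a clade.
Only C and H show the derived state '+' for VI, supporting them as a clade.
VII: derived state '+' in X only — an autapomorphy, so it tells us nothing about relationships among taxa.
Most parsimonious ingroup topology: (((X,(R,E)),Q),(C,H)).
C and H form a cherry on this tree, so they are sister taxa.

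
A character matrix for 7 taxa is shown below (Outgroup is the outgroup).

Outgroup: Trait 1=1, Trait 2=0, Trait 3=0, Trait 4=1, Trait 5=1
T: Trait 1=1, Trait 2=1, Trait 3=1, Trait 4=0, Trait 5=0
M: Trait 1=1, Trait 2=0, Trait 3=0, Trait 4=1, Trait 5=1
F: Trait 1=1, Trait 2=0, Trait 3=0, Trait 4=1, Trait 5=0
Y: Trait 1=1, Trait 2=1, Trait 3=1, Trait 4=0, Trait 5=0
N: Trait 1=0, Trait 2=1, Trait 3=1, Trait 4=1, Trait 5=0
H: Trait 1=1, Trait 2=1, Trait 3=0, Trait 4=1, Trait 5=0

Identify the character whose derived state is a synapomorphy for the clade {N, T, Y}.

Character polarity is set by the outgroup: the derived state is whichever differs from the outgroup's state, so for Trait 1, Trait 4, Trait 5 the derived state is '0', and for the remaining characters it is '1'.
Trait 1: derived state '0' in N only — an autapomorphy, so it tells us nothing about relationships among taxa.
Only H, N, T, and Y show the derived state '1' for Trait 2, supporting them as a clade.
Trait 3: derived state '1' in N, T, and Y only — synapomorphy for {N, T, Y}.
Trait 4: derived state '0' in T and Y only — synapomorphy for {T, Y}.
Only F, H, N, T, and Y show the derived state '0' for Trait 5, supporting them as a clade.
Most parsimonious ingroup topology: (((((T,Y),N),H),F),M).
The clade {N, T, Y} is supported by Trait 3: its derived state '1' occurs in exactly those taxa and in no other taxon (including the outgroup).

Trait 3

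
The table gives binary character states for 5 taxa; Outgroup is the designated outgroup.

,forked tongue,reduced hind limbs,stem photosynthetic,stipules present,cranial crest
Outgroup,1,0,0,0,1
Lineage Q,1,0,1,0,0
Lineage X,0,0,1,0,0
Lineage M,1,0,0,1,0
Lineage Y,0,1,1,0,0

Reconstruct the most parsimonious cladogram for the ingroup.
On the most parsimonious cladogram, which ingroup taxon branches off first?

Lineage M

Character polarity is set by the outgroup: the derived state is whichever differs from the outgroup's state, so for forked tongue, cranial crest the derived state is '0', and for the remaining characters it is '1'.
Only Lineage X and Lineage Y show the derived state '0' for forked tongue, supporting them as a clade.
reduced hind limbs: derived state '1' in Lineage Y only — an autapomorphy, so it tells us nothing about relationships among taxa.
Only Lineage Q, Lineage X, and Lineage Y show the derived state '1' for stem photosynthetic, supporting them as a clade.
stipules present: derived state '1' in Lineage M only — an autapomorphy, so it tells us nothing about relationships among taxa.
All ingroup taxa share the derived state '0' for cranial crest; it defines the ingroup but does not resolve relationships within it.
Most parsimonious ingroup topology: ((Lineage Q,(Lineage X,Lineage Y)),Lineage M).
Lineage M is sister to the clade containing all other ingroup taxa, so it is the earliest-diverging (most basal) ingroup lineage.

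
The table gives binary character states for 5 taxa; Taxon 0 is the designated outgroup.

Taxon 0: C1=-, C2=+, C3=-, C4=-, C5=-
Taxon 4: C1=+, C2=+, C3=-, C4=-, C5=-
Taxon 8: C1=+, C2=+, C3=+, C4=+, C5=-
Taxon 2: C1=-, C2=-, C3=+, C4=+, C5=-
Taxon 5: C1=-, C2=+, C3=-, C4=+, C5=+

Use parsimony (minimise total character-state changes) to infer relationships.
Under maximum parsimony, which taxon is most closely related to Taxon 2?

Character polarity is set by the outgroup: the derived state is whichever differs from the outgroup's state, so for C2 the derived state is '-', and for the remaining characters it is '+'.
C1 groups Taxon 4 and Taxon 8, which is incompatible with the clades supported by the remaining characters; treating it as convergent (homoplasy) costs fewer steps than any alternative tree.
C2 (derived state '-') is unique to Taxon 2 (autapomorphy; uninformative for grouping).
Only Taxon 2 and Taxon 8 show the derived state '+' for C3, supporting them as a clade.
C4: derived state '+' in Taxon 2, Taxon 5, and Taxon 8 only — synapomorphy for {Taxon 2, Taxon 5, Taxon 8}.
C5 (derived state '+') is unique to Taxon 5 (autapomorphy; uninformative for grouping).
Most parsimonious ingroup topology: (Taxon 4,((Taxon 8,Taxon 2),Taxon 5)).
Taxon 2 and Taxon 8 form a cherry on this tree, so they are sister taxa.

Taxon 8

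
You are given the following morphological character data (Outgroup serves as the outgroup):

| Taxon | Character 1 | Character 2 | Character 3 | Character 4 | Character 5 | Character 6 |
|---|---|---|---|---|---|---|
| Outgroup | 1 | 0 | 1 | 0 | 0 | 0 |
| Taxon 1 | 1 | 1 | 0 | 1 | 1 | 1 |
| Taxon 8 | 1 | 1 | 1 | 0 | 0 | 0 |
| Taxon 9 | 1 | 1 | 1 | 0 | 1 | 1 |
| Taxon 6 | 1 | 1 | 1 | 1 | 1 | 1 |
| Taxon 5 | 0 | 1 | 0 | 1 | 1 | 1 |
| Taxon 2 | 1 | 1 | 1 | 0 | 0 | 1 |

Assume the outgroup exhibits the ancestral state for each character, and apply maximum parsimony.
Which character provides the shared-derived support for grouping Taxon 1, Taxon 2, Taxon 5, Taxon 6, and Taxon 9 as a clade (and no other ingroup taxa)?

Character 6

Character polarity is set by the outgroup: the derived state is whichever differs from the outgroup's state, so for Character 1, Character 3 the derived state is '0', and for the remaining characters it is '1'.
Character 1 (derived state '0') is unique to Taxon 5 (autapomorphy; uninformative for grouping).
Character 2 (derived state '1') is shared by all ingroup taxa — unites the whole ingroup.
Only Taxon 1 and Taxon 5 show the derived state '0' for Character 3, supporting them as a clade.
Only Taxon 1, Taxon 5, and Taxon 6 show the derived state '1' for Character 4, supporting them as a clade.
Character 5: derived state '1' in Taxon 1, Taxon 5, Taxon 6, and Taxon 9 only — synapomorphy for {Taxon 1, Taxon 5, Taxon 6, Taxon 9}.
Only Taxon 1, Taxon 2, Taxon 5, Taxon 6, and Taxon 9 show the derived state '1' for Character 6, supporting them as a clade.
Most parsimonious ingroup topology: (((((Taxon 1,Taxon 5),Taxon 6),Taxon 9),Taxon 2),Taxon 8).
The clade {Taxon 1, Taxon 2, Taxon 5, Taxon 6, Taxon 9} is supported by Character 6: its derived state '1' occurs in exactly those taxa and in no other taxon (including the outgroup).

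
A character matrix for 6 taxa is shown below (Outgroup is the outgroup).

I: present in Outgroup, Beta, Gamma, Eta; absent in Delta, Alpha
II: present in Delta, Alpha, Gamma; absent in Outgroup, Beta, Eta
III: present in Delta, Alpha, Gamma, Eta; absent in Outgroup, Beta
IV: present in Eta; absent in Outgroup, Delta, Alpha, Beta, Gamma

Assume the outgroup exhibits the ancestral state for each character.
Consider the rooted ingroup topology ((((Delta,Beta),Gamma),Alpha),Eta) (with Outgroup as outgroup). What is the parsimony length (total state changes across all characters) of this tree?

Map each character onto ((((Delta,Beta),Gamma),Alpha),Eta) (rooted by Outgroup) and count the minimum state changes it requires (Fitch parsimony):
I: 2; II: 2; III: 2; IV: 1.
Total tree length = 7.

7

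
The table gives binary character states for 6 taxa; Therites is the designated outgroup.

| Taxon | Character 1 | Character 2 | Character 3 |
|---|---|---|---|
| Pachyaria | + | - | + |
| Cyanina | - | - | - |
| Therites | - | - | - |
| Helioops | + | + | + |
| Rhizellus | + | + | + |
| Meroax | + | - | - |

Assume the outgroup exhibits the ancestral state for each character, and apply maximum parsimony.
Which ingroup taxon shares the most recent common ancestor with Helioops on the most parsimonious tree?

The outgroup has state '-' for every character, so '+' is the derived state throughout.
Character 1 (derived state '+') is shared by Helioops, Meroax, Pachyaria, and Rhizellus — a synapomorphy uniting that clade.
Character 2 (derived state '+') is shared by Helioops and Rhizellus — a synapomorphy uniting that clade.
Character 3 (derived state '+') is shared by Helioops, Pachyaria, and Rhizellus — a synapomorphy uniting that clade.
Most parsimonious ingroup topology: ((((Helioops,Rhizellus),Pachyaria),Meroax),Cyanina).
Helioops and Rhizellus form a cherry on this tree, so they are sister taxa.

Rhizellus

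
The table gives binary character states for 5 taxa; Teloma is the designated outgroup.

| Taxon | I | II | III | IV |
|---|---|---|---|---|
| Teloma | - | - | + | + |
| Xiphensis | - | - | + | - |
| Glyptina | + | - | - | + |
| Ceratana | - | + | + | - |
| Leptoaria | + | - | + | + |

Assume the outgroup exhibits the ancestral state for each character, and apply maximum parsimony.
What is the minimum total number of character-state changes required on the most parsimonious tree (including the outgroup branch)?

4

Character polarity is set by the outgroup: the derived state is whichever differs from the outgroup's state, so for III, IV the derived state is '-', and for the remaining characters it is '+'.
Only Glyptina and Leptoaria show the derived state '+' for I, supporting them as a clade.
II (derived state '+') is unique to Ceratana (autapomorphy; uninformative for grouping).
III (derived state '-') is unique to Glyptina (autapomorphy; uninformative for grouping).
IV: derived state '-' in Ceratana and Xiphensis only — synapomorphy for {Ceratana, Xiphensis}.
Most parsimonious ingroup topology: ((Xiphensis,Ceratana),(Glyptina,Leptoaria)).
Changes per character on this tree: I: 1; II: 1; III: 1; IV: 1.
Total = 4.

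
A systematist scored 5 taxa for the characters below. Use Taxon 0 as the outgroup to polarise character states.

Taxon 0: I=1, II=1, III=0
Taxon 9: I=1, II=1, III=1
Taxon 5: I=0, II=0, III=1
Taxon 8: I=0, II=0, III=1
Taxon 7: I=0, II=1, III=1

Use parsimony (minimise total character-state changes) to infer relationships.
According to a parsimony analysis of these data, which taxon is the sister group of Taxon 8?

Character polarity is set by the outgroup: the derived state is whichever differs from the outgroup's state, so for I, II the derived state is '0', and for the remaining characters it is '1'.
I (derived state '0') is shared by Taxon 5, Taxon 7, and Taxon 8 — a synapomorphy uniting that clade.
II: derived state '0' in Taxon 5 and Taxon 8 only — synapomorphy for {Taxon 5, Taxon 8}.
All ingroup taxa share the derived state '1' for III; it defines the ingroup but does not resolve relationships within it.
Most parsimonious ingroup topology: (Taxon 9,((Taxon 5,Taxon 8),Taxon 7)).
Taxon 8 and Taxon 5 form a cherry on this tree, so they are sister taxa.

Taxon 5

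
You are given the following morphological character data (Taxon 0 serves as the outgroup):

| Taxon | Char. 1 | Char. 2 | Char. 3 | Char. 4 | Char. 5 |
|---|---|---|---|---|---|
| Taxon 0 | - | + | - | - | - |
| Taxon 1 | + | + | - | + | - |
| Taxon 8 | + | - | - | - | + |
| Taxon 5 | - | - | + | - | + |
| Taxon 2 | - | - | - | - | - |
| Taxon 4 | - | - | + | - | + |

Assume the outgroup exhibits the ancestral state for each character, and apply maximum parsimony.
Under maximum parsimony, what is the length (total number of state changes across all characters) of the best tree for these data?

6

Character polarity is set by the outgroup: the derived state is whichever differs from the outgroup's state, so for Char. 2 the derived state is '-', and for the remaining characters it is '+'.
Char. 1 (state '+') occurs in Taxon 1 and Taxon 8 but conflicts with the nesting implied by the other characters — most parsimoniously interpreted as homoplasy.
Char. 2: derived state '-' in Taxon 2, Taxon 4, Taxon 5, and Taxon 8 only — synapomorphy for {Taxon 2, Taxon 4, Taxon 5, Taxon 8}.
Only Taxon 4 and Taxon 5 show the derived state '+' for Char. 3, supporting them as a clade.
Char. 4: derived state '+' in Taxon 1 only — an autapomorphy, so it tells us nothing about relationships among taxa.
Char. 5: derived state '+' in Taxon 4, Taxon 5, and Taxon 8 only — synapomorphy for {Taxon 4, Taxon 5, Taxon 8}.
Most parsimonious ingroup topology: (Taxon 1,((Taxon 8,(Taxon 5,Taxon 4)),Taxon 2)).
Changes per character on this tree: Char. 1: 2; Char. 2: 1; Char. 3: 1; Char. 4: 1; Char. 5: 1.
Total = 6.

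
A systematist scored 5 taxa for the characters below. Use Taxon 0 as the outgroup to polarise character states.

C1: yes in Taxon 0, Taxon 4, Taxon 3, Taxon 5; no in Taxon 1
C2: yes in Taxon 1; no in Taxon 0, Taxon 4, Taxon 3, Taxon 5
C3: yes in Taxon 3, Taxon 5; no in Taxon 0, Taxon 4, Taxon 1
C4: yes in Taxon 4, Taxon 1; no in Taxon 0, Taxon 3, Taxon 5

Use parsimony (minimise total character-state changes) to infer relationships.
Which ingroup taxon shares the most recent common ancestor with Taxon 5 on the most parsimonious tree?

Character polarity is set by the outgroup: the derived state is whichever differs from the outgroup's state, so for C1 the derived state is 'no', and for the remaining characters it is 'yes'.
C1: derived state 'no' in Taxon 1 only — an autapomorphy, so it tells us nothing about relationships among taxa.
C2: derived state 'yes' in Taxon 1 only — an autapomorphy, so it tells us nothing about relationships among taxa.
C3 (derived state 'yes') is shared by Taxon 3 and Taxon 5 — a synapomorphy uniting that clade.
Only Taxon 1 and Taxon 4 show the derived state 'yes' for C4, supporting them as a clade.
Most parsimonious ingroup topology: ((Taxon 4,Taxon 1),(Taxon 3,Taxon 5)).
Taxon 5 and Taxon 3 form a cherry on this tree, so they are sister taxa.

Taxon 3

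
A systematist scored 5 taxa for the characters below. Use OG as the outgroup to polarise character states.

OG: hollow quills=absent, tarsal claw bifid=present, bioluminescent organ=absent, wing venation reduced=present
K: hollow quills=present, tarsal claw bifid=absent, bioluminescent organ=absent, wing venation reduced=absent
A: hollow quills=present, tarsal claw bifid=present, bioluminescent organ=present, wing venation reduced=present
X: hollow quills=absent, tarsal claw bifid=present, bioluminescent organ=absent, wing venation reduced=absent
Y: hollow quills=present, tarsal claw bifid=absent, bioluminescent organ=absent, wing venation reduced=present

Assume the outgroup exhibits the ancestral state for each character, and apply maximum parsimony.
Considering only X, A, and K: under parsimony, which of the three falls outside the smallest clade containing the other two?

Character polarity is set by the outgroup: the derived state is whichever differs from the outgroup's state, so for tarsal claw bifid, wing venation reduced the derived state is 'absent', and for the remaining characters it is 'present'.
Only A, K, and Y show the derived state 'present' for hollow quills, supporting them as a clade.
Only K and Y show the derived state 'absent' for tarsal claw bifid, supporting them as a clade.
bioluminescent organ (derived state 'present') is unique to A (autapomorphy; uninformative for grouping).
wing venation reduced groups K and X, which is incompatible with the clades supported by the remaining characters; treating it as convergent (homoplasy) costs fewer steps than any alternative tree.
Most parsimonious ingroup topology: (((K,Y),A),X).
K and A share a more recent common ancestor with each other than either does with X, so X is the least closely related of the three.

X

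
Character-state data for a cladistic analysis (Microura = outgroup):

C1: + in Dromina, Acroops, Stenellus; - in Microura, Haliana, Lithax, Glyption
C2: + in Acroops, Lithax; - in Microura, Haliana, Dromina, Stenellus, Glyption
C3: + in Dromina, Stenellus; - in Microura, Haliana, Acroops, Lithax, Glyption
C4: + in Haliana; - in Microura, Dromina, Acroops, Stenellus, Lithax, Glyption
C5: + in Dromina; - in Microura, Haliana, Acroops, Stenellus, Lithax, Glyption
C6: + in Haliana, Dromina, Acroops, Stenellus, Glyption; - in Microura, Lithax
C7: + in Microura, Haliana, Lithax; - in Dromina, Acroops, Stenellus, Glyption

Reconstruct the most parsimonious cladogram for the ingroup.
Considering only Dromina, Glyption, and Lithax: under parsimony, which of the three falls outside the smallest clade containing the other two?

Lithax

Character polarity is set by the outgroup: the derived state is whichever differs from the outgroup's state, so for C7 the derived state is '-', and for the remaining characters it is '+'.
Only Acroops, Dromina, and Stenellus show the derived state '+' for C1, supporting them as a clade.
C2 groups Acroops and Lithax, which is incompatible with the clades supported by the remaining characters; treating it as convergent (homoplasy) costs fewer steps than any alternative tree.
C3: derived state '+' in Dromina and Stenellus only — synapomorphy for {Dromina, Stenellus}.
C4 (derived state '+') is unique to Haliana (autapomorphy; uninformative for grouping).
C5 (derived state '+') is unique to Dromina (autapomorphy; uninformative for grouping).
C6 (derived state '+') is shared by Acroops, Dromina, Glyption, Haliana, and Stenellus — a synapomorphy uniting that clade.
C7: derived state '-' in Acroops, Dromina, Glyption, and Stenellus only — synapomorphy for {Acroops, Dromina, Glyption, Stenellus}.
Most parsimonious ingroup topology: ((Haliana,(((Dromina,Stenellus),Acroops),Glyption)),Lithax).
Glyption and Dromina share a more recent common ancestor with each other than either does with Lithax, so Lithax is the least closely related of the three.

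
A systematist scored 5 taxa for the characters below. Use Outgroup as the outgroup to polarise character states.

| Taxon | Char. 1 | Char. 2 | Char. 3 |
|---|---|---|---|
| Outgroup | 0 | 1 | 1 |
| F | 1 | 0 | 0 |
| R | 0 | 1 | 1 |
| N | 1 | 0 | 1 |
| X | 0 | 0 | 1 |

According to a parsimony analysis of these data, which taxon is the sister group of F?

Character polarity is set by the outgroup: the derived state is whichever differs from the outgroup's state, so for Char. 2, Char. 3 the derived state is '0', and for the remaining characters it is '1'.
Char. 1 (derived state '1') is shared by F and N — a synapomorphy uniting that clade.
Only F, N, and X show the derived state '0' for Char. 2, supporting them as a clade.
Char. 3: derived state '0' in F only — an autapomorphy, so it tells us nothing about relationships among taxa.
Most parsimonious ingroup topology: (((F,N),X),R).
F and N form a cherry on this tree, so they are sister taxa.

N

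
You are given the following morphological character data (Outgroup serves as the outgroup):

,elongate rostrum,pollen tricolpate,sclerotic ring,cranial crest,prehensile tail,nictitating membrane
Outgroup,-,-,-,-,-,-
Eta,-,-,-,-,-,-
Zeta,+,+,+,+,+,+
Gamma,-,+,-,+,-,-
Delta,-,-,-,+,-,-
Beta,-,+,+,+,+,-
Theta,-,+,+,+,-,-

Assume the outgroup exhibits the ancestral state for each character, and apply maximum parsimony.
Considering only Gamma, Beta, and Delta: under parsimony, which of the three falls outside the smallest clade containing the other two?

Delta

The outgroup has state '-' for every character, so '+' is the derived state throughout.
elongate rostrum (derived state '+') is unique to Zeta (autapomorphy; uninformative for grouping).
pollen tricolpate (derived state '+') is shared by Beta, Gamma, Theta, and Zeta — a synapomorphy uniting that clade.
sclerotic ring (derived state '+') is shared by Beta, Theta, and Zeta — a synapomorphy uniting that clade.
Only Beta, Delta, Gamma, Theta, and Zeta show the derived state '+' for cranial crest, supporting them as a clade.
prehensile tail (derived state '+') is shared by Beta and Zeta — a synapomorphy uniting that clade.
nictitating membrane (derived state '+') is unique to Zeta (autapomorphy; uninformative for grouping).
Most parsimonious ingroup topology: (Eta,((((Zeta,Beta),Theta),Gamma),Delta)).
Gamma and Beta share a more recent common ancestor with each other than either does with Delta, so Delta is the least closely related of the three.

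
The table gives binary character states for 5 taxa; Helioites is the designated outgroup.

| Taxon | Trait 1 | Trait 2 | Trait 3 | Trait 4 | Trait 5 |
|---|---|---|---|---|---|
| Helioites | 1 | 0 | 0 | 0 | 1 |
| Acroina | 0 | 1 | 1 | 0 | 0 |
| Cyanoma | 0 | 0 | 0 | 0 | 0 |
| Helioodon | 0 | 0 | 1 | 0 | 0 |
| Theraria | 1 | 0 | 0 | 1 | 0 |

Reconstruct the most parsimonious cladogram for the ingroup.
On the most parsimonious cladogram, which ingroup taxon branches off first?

Character polarity is set by the outgroup: the derived state is whichever differs from the outgroup's state, so for Trait 1, Trait 5 the derived state is '0', and for the remaining characters it is '1'.
Trait 1: derived state '0' in Acroina, Cyanoma, and Helioodon only — synapomorphy for {Acroina, Cyanoma, Helioodon}.
Trait 2 (derived state '1') is unique to Acroina (autapomorphy; uninformative for grouping).
Only Acroina and Helioodon show the derived state '1' for Trait 3, supporting them as a clade.
Trait 4: derived state '1' in Theraria only — an autapomorphy, so it tells us nothing about relationships among taxa.
Trait 5 (derived state '0') is shared by all ingroup taxa — unites the whole ingroup.
Most parsimonious ingroup topology: (((Acroina,Helioodon),Cyanoma),Theraria).
Theraria is sister to the clade containing all other ingroup taxa, so it is the earliest-diverging (most basal) ingroup lineage.

Theraria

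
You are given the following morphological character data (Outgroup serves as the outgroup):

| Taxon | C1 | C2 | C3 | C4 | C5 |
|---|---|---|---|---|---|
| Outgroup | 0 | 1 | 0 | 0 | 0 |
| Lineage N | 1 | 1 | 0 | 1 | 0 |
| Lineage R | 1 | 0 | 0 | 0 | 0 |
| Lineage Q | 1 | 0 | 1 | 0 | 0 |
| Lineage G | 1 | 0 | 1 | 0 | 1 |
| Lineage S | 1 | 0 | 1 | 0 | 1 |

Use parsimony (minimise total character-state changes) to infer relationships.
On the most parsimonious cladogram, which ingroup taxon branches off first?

Lineage N

Character polarity is set by the outgroup: the derived state is whichever differs from the outgroup's state, so for C2 the derived state is '0', and for the remaining characters it is '1'.
All ingroup taxa share the derived state '1' for C1; it defines the ingroup but does not resolve relationships within it.
C2: derived state '0' in Lineage G, Lineage Q, Lineage R, and Lineage S only — synapomorphy for {Lineage G, Lineage Q, Lineage R, Lineage S}.
C3 (derived state '1') is shared by Lineage G, Lineage Q, and Lineage S — a synapomorphy uniting that clade.
C4: derived state '1' in Lineage N only — an autapomorphy, so it tells us nothing about relationships among taxa.
C5: derived state '1' in Lineage G and Lineage S only — synapomorphy for {Lineage G, Lineage S}.
Most parsimonious ingroup topology: (Lineage N,(Lineage R,(Lineage Q,(Lineage G,Lineage S)))).
Lineage N is sister to the clade containing all other ingroup taxa, so it is the earliest-diverging (most basal) ingroup lineage.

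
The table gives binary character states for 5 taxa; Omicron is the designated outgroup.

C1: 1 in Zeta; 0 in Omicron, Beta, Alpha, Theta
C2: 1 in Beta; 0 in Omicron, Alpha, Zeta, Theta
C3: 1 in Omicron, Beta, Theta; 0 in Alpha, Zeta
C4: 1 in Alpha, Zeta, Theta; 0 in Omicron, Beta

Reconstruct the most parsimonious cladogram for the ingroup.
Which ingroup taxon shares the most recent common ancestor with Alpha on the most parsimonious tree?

Character polarity is set by the outgroup: the derived state is whichever differs from the outgroup's state, so for C3 the derived state is '0', and for the remaining characters it is '1'.
C1 (derived state '1') is unique to Zeta (autapomorphy; uninformative for grouping).
C2 (derived state '1') is unique to Beta (autapomorphy; uninformative for grouping).
C3: derived state '0' in Alpha and Zeta only — synapomorphy for {Alpha, Zeta}.
C4: derived state '1' in Alpha, Theta, and Zeta only — synapomorphy for {Alpha, Theta, Zeta}.
Most parsimonious ingroup topology: (Beta,((Alpha,Zeta),Theta)).
Alpha and Zeta form a cherry on this tree, so they are sister taxa.

Zeta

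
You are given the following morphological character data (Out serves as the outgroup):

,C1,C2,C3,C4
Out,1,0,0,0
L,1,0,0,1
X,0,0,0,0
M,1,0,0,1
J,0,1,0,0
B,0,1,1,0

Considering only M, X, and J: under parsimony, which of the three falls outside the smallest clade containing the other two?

M

Character polarity is set by the outgroup: the derived state is whichever differs from the outgroup's state, so for C1 the derived state is '0', and for the remaining characters it is '1'.
Only B, J, and X show the derived state '0' for C1, supporting them as a clade.
Only B and J show the derived state '1' for C2, supporting them as a clade.
C3 (derived state '1') is unique to B (autapomorphy; uninformative for grouping).
Only L and M show the derived state '1' for C4, supporting them as a clade.
Most parsimonious ingroup topology: ((L,M),(X,(J,B))).
J and X share a more recent common ancestor with each other than either does with M, so M is the least closely related of the three.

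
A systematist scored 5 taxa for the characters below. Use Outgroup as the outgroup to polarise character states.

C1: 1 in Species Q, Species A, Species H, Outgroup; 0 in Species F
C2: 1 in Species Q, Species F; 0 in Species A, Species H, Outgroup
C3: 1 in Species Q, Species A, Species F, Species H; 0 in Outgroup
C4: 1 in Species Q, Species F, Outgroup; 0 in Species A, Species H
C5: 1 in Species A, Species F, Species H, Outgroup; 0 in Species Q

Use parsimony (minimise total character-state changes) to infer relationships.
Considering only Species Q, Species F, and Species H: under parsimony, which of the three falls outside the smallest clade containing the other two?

Species H

Character polarity is set by the outgroup: the derived state is whichever differs from the outgroup's state, so for C1, C4, C5 the derived state is '0', and for the remaining characters it is '1'.
C1 (derived state '0') is unique to Species F (autapomorphy; uninformative for grouping).
Only Species F and Species Q show the derived state '1' for C2, supporting them as a clade.
All ingroup taxa share the derived state '1' for C3; it defines the ingroup but does not resolve relationships within it.
C4 (derived state '0') is shared by Species A and Species H — a synapomorphy uniting that clade.
C5: derived state '0' in Species Q only — an autapomorphy, so it tells us nothing about relationships among taxa.
Most parsimonious ingroup topology: ((Species Q,Species F),(Species H,Species A)).
Species Q and Species F share a more recent common ancestor with each other than either does with Species H, so Species H is the least closely related of the three.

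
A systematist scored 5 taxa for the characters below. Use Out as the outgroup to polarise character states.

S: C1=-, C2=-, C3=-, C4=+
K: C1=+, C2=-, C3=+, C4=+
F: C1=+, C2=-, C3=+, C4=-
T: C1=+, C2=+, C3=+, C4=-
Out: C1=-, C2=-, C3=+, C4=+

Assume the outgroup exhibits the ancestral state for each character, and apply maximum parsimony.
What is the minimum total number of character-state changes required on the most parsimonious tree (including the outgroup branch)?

4

Character polarity is set by the outgroup: the derived state is whichever differs from the outgroup's state, so for C3, C4 the derived state is '-', and for the remaining characters it is '+'.
C1 (derived state '+') is shared by F, K, and T — a synapomorphy uniting that clade.
C2: derived state '+' in T only — an autapomorphy, so it tells us nothing about relationships among taxa.
C3: derived state '-' in S only — an autapomorphy, so it tells us nothing about relationships among taxa.
Only F and T show the derived state '-' for C4, supporting them as a clade.
Most parsimonious ingroup topology: (((T,F),K),S).
Changes per character on this tree: C1: 1; C2: 1; C3: 1; C4: 1.
Total = 4.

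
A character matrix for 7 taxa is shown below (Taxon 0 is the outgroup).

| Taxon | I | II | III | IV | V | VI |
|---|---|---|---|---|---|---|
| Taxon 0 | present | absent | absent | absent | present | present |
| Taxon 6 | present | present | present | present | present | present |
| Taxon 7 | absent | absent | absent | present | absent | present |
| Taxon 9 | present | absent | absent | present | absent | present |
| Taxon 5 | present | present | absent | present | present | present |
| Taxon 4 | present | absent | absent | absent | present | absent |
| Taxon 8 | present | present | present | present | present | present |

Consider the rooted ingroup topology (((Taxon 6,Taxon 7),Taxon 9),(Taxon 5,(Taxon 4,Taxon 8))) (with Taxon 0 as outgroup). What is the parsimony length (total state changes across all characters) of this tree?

Map each character onto (((Taxon 6,Taxon 7),Taxon 9),(Taxon 5,(Taxon 4,Taxon 8))) (rooted by Taxon 0) and count the minimum state changes it requires (Fitch parsimony):
I: 1; II: 3; III: 2; IV: 2; V: 2; VI: 1.
Total tree length = 11.

11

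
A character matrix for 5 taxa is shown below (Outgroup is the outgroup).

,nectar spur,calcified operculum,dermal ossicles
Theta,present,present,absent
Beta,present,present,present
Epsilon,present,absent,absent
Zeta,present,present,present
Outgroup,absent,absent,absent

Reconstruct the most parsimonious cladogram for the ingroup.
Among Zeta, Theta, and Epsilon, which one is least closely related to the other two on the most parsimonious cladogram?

The outgroup has state 'absent' for every character, so 'present' is the derived state throughout.
All ingroup taxa share the derived state 'present' for nectar spur; it defines the ingroup but does not resolve relationships within it.
calcified operculum: derived state 'present' in Beta, Theta, and Zeta only — synapomorphy for {Beta, Theta, Zeta}.
Only Beta and Zeta show the derived state 'present' for dermal ossicles, supporting them as a clade.
Most parsimonious ingroup topology: (((Beta,Zeta),Theta),Epsilon).
Zeta and Theta share a more recent common ancestor with each other than either does with Epsilon, so Epsilon is the least closely related of the three.

Epsilon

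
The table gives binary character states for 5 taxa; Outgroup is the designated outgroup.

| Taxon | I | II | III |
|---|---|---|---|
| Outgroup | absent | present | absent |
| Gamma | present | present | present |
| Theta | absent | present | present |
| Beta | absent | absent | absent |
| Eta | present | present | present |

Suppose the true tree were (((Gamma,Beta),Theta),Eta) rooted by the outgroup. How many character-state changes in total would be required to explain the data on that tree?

Map each character onto (((Gamma,Beta),Theta),Eta) (rooted by Outgroup) and count the minimum state changes it requires (Fitch parsimony):
I: 2; II: 1; III: 2.
Total tree length = 5.

5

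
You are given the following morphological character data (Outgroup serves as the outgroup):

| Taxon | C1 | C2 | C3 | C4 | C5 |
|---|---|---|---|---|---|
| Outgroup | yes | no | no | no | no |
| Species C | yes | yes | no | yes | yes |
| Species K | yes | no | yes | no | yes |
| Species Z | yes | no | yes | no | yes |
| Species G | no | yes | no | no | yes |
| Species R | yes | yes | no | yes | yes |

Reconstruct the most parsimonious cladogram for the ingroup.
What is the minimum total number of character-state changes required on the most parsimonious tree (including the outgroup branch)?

Character polarity is set by the outgroup: the derived state is whichever differs from the outgroup's state, so for C1 the derived state is 'no', and for the remaining characters it is 'yes'.
C1 (derived state 'no') is unique to Species G (autapomorphy; uninformative for grouping).
C2: derived state 'yes' in Species C, Species G, and Species R only — synapomorphy for {Species C, Species G, Species R}.
C3 (derived state 'yes') is shared by Species K and Species Z — a synapomorphy uniting that clade.
C4 (derived state 'yes') is shared by Species C and Species R — a synapomorphy uniting that clade.
All ingroup taxa share the derived state 'yes' for C5; it defines the ingroup but does not resolve relationships within it.
Most parsimonious ingroup topology: (((Species C,Species R),Species G),(Species K,Species Z)).
Changes per character on this tree: C1: 1; C2: 1; C3: 1; C4: 1; C5: 1.
Total = 5.

5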